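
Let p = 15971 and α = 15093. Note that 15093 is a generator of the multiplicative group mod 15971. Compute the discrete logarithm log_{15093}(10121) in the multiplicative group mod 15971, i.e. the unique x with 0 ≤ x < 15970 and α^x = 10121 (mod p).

11801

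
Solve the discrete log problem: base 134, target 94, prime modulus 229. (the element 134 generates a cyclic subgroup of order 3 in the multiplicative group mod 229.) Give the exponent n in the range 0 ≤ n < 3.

Successive powers of 134 modulo 229:
  134^0=1  134^1=134  134^2=94
So 134^2 ≡ 94 (mod 229), giving n = 2.

2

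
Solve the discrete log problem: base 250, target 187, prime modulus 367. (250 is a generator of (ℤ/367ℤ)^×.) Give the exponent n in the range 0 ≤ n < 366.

56

Baby-step giant-step with m = ceil(sqrt(366)) = 20.
Baby table (250^j mod 367 for j=0..19):
  0:1  1:250  2:110  3:342  4:356  5:186  6:258  7:275
  8:121  9:156  10:98  11:278  12:137  13:119  14:23  15:245
  16:328  17:159  18:114  19:241
Giant step factor: 250^(-20) ≡ 148 (mod 367).
Scan 187·148^i mod 367 for i = 0, 1, …:
  i=0: 187   i=1: 151   i=2: 328
Match at i=2, j=16: n = 2·20 + 16 = 56.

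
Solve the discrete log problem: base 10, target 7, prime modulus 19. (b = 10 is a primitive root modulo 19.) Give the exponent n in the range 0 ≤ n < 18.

12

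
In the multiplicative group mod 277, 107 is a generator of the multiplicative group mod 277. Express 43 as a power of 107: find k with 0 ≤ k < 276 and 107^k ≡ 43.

191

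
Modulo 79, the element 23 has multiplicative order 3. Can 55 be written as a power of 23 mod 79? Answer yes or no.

yes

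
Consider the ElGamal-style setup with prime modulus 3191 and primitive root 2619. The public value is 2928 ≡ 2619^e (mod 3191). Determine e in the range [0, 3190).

1868

Baby-step giant-step with m = ceil(sqrt(3190)) = 57.
Baby table (2619^j mod 3191 for j=0..56):
  0:1  1:2619  2:1702  3:2902  4:2567  5:2727  6:555  7:1640
  8:74  9:2346  10:1499  11:951  12:1689  13:765  14:2778  15:102
  16:2285  17:1290  18:2432  19:172  20:537  21:2363  22:1348  23:1166
  24:3158  25:2921  26:1272  27:3155  28:1446  29:2548  30:831  31:127
  32:749  33:2357  34:1589  35:527  36:1701  37:283  38:865  39:3016
  40:1179  41:2104  42:2710  43:706  44:1425  45:1796  46:190  47:3005
  48:1089  49:2528  50:2698  51:1188  52:147  53:2073  54:1296  55:2191
  56:811
Giant step factor: 2619^(-57) ≡ 1061 (mod 3191).
Scan 2928·1061^i mod 3191 for i = 0, 1, …:
  i=0: 2928   i=1: 1765   i=2: 2739   i=3: 2269
  i=4: 1395   i=5: 2662   i=6: 347   i=7: 1202
  i=8: 2113   i=9: 1811     …   i=31: 1460
  i=32: 1425
Match at i=32, j=44: e = 32·57 + 44 = 1868.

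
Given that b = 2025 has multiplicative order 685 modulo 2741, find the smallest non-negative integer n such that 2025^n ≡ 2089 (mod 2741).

44

Baby-step giant-step with m = ceil(sqrt(685)) = 27.
Baby table (2025^j mod 2741 for j=0..26):
  0:1  1:2025  2:89  3:2060  4:2439  5:2434  6:532  7:87
  8:751  9:2261  10:1055  11:1136  12:701  13:2428  14:2087  15:2294
  16:2096  17:1332  18:156  19:685  20:179  21:663  22:2226  23:1446
  24:762  25:2608  26:2034
Giant step factor: 2025^(-27) ≡ 1730 (mod 2741).
Scan 2089·1730^i mod 2741 for i = 0, 1, …:
  i=0: 2089   i=1: 1332
Match at i=1, j=17: n = 1·27 + 17 = 44.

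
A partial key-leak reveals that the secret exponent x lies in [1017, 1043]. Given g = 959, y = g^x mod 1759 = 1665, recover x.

Compute 959^1017 mod 1759 = 1616, then multiply by 959 repeatedly:
  959^1017=1616  959^1018=65  959^1019=770  959^1020=1409  959^1021=319
  959^1022=1614  959^1023=1665
Found 1665 at exponent 1023.

1023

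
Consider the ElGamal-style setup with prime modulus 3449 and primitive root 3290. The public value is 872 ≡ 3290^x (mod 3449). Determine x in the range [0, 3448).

2405

Baby-step giant-step with m = ceil(sqrt(3448)) = 59.
Baby table (3290^j mod 3449 for j=0..58):
  0:1  1:3290  2:1138  3:1855  4:1669  5:202  6:2372  7:2242
  8:2218  9:2585  10:2865  11:3182  12:1065  13:3115  14:1371  15:2747
  16:1250  17:1292  18:1512  19:1022  20:3054  21:723  22:2309  23:1912
  24:2953  25:2986  26:1188  27:803  28:3385  29:3278  30:3046  31:1995
  32:103  33:868  34:3397  35:1370  36:2906  37:112  38:2886  39:3292
  40:820  41:682  42:1930  43:91  44:2776  45:88  46:3253  47:123
  48:1137  49:2014  50:531  51:1796  52:703  53:2040  54:3295  55:343
  56:647  57:597  58:1649
Giant step factor: 3290^(-59) ≡ 2265 (mod 3449).
Scan 872·2265^i mod 3449 for i = 0, 1, …:
  i=0: 872   i=1: 2252   i=2: 3158   i=3: 3093
  i=4: 726   i=5: 2666   i=6: 2740   i=7: 1349
  i=8: 3120   i=9: 3248     …   i=39: 1002
  i=40: 88
Match at i=40, j=45: x = 40·59 + 45 = 2405.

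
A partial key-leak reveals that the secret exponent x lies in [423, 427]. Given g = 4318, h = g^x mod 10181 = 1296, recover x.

424

Compute 4318^423 mod 10181 = 967, then multiply by 4318 repeatedly:
  4318^423=967  4318^424=1296
Found 1296 at exponent 424.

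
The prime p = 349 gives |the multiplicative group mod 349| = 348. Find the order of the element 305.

348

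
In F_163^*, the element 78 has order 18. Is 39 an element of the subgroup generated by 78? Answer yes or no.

no

⟨78⟩ has order 18; its elements mod 163 are {1, 23, 30, 38, 40, 53, 58, 59, 78, 85, 104, 105, 110, 123, 125, 133, 140, 162}.
39 is not in this set.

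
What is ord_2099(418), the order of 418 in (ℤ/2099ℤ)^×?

The order of 418 must divide p − 1 = 2098 = 2 · 1049.
Divisors: 1, 2, 1049, 2098.
Check each in increasing order: 418^1 ≡ 418;  418^2 ≡ 507;  418^1049 ≡ 2098;  418^2098 ≡ 1.
Smallest exponent giving 1 is 2098.

2098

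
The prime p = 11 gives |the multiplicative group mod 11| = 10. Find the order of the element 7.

10

The order of 7 must divide p − 1 = 10 = 2 · 5.
Divisors: 1, 2, 5, 10.
Check each in increasing order: 7^1 ≡ 7;  7^2 ≡ 5;  7^5 ≡ 10;  7^10 ≡ 1.
Smallest exponent giving 1 is 10.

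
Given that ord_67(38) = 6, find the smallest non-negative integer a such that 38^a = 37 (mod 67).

2

Successive powers of 38 modulo 67:
  38^0=1  38^1=38  38^2=37
So 38^2 ≡ 37 (mod 67), giving a = 2.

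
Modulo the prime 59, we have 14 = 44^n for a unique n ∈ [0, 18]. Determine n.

5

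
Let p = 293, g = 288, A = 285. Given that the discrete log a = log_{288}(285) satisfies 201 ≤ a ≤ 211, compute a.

211

Compute 288^201 mod 293 = 221, then multiply by 288 repeatedly:
  288^201=221  288^202=67  288^203=251  288^204=210  288^205=122
  288^206=269  288^207=120  288^208=279  288^209=70  288^210=236
  288^211=285
Found 285 at exponent 211.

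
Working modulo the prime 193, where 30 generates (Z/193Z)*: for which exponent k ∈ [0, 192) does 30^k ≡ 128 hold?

Baby-step giant-step with m = ceil(sqrt(192)) = 14.
Baby table (30^j mod 193 for j=0..13):
  0:1  1:30  2:128  3:173  4:172  5:142  6:14  7:34
  8:55  9:106  10:92  11:58  12:3  13:90
Giant step factor: 30^(-14) ≡ 96 (mod 193).
Scan 128·96^i mod 193 for i = 0, 1, …:
  i=0: 128
Match at i=0, j=2: k = 0·14 + 2 = 2.

2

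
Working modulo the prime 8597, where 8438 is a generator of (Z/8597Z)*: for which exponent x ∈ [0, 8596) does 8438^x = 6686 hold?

Baby-step giant-step with m = ceil(sqrt(8596)) = 93.
Baby table (8438^j mod 8597 for j=0..92):
  0:1  1:8438  2:8087  3:3717  4:2190  5:4267  6:710  7:7468
  8:7571  9:8388  10:7440  11:3426  12:5474  13:6528  14:2285  15:6356
  16:3842  17:8106  18:696  19:1097  20:6114  21:7932  22:2571  23:3867
  24:4131  25:5140  26:8052  27:685  28:2846  29:3127  30:1433  31:4272
  32:8512  33:4918  34:365  35:2144  36:2984  37:6976  38:8426  39:1398
  40:1240  41:571  42:3778  43:1088  44:7545  45:3925  46:3506  47:1351
  48:116  49:7347  50:1019  51:1322  52:4727  53:4943  54:4987  55:6588
  56:1342  57:1547  58:3340  59:1954  60:7403  61:712  62:7150  63:6551
  64:7225  65:3223  66:3363  67:6894  68:4270  69:233  70:5938  71:1528
  72:6361  73:3047  74:5556  75:2087  76:3450  77:1658  78:2885  79:5523
  80:7334  81:3086  82:7952  83:7988  84:2264  85:1098  86:5955  87:7422
  88:6288  89:6057  90:8398  91:5850  92:6923
Giant step factor: 8438^(-93) ≡ 2269 (mod 8597).
Scan 6686·2269^i mod 8597 for i = 0, 1, …:
  i=0: 6686   i=1: 5426   i=2: 690   i=3: 956
  i=4: 2720   i=5: 7631   i=6: 381   i=7: 4789
  i=8: 8230   i=9: 1186     …   i=40: 3429
  i=41: 116
Match at i=41, j=48: x = 41·93 + 48 = 3861.

3861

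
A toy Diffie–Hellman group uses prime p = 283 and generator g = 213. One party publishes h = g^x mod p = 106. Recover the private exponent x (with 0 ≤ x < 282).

66

Baby-step giant-step with m = ceil(sqrt(282)) = 17.
Baby table (213^j mod 283 for j=0..16):
  0:1  1:213  2:89  3:279  4:280  5:210  6:16  7:12
  8:9  9:219  10:235  11:247  12:256  13:192  14:144  15:108
  16:81
Giant step factor: 213^(-17) ≡ 198 (mod 283).
Scan 106·198^i mod 283 for i = 0, 1, …:
  i=0: 106   i=1: 46   i=2: 52   i=3: 108
Match at i=3, j=15: x = 3·17 + 15 = 66.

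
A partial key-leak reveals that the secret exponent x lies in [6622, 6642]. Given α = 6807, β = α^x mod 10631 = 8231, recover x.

6631

Compute 6807^6622 mod 10631 = 1849, then multiply by 6807 repeatedly:
  6807^6622=1849  6807^6623=9670  6807^6624=7169  6807^6625=3093  6807^6626=4671
  6807^6627=8807  6807^6628=1040  6807^6629=9665  6807^6630=5027  6807^6631=8231
Found 8231 at exponent 6631.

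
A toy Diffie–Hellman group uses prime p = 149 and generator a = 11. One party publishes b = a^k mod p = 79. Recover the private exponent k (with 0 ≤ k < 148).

Baby-step giant-step with m = ceil(sqrt(148)) = 13.
Baby table (11^j mod 149 for j=0..12):
  0:1  1:11  2:121  3:139  4:39  5:131  6:100  7:57
  8:31  9:43  10:26  11:137  12:17
Giant step factor: 11^(-13) ≡ 51 (mod 149).
Scan 79·51^i mod 149 for i = 0, 1, …:
  i=0: 79   i=1: 6   i=2: 8   i=3: 110
  i=4: 97   i=5: 30   i=6: 40   i=7: 103
  i=8: 38   i=9: 1
Match at i=9, j=0: k = 9·13 + 0 = 117.

117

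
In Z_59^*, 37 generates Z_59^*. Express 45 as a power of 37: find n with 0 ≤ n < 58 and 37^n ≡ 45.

42

Baby-step giant-step with m = ceil(sqrt(58)) = 8.
Baby table (37^j mod 59 for j=0..7):
  0:1  1:37  2:12  3:31  4:26  5:18  6:17  7:39
Giant step factor: 37^(-8) ≡ 35 (mod 59).
Scan 45·35^i mod 59 for i = 0, 1, …:
  i=0: 45   i=1: 41   i=2: 19   i=3: 16
  i=4: 29   i=5: 12
Match at i=5, j=2: n = 5·8 + 2 = 42.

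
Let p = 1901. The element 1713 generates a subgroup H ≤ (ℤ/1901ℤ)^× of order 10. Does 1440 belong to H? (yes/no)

no

⟨1713⟩ has order 10; its elements mod 1901 are {1, 91, 188, 677, 775, 1126, 1224, 1713, 1810, 1900}.
1440 is not in this set.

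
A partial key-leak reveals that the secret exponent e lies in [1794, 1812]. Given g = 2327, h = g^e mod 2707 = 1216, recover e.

Compute 2327^1794 mod 2707 = 2148, then multiply by 2327 repeatedly:
  2327^1794=2148  2327^1795=1274  2327^1796=433  2327^1797=587  2327^1798=1621
  2327^1799=1216
Found 1216 at exponent 1799.

1799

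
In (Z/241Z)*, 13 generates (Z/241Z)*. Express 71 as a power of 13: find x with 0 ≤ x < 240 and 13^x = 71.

Baby-step giant-step with m = ceil(sqrt(240)) = 16.
Baby table (13^j mod 241 for j=0..15):
  0:1  1:13  2:169  3:28  4:123  5:153  6:61  7:70
  8:187  9:21  10:32  11:175  12:106  13:173  14:80  15:76
Giant step factor: 13^(-16) ≡ 231 (mod 241).
Scan 71·231^i mod 241 for i = 0, 1, …:
  i=0: 71   i=1: 13
Match at i=1, j=1: x = 1·16 + 1 = 17.

17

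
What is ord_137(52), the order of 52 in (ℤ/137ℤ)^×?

136

The order of 52 must divide p − 1 = 136 = 2^3 · 17.
Divisors: 1, 2, 4, 8, 17, 34, 68, 136.
Check each in increasing order: 52^1 ≡ 52;  52^2 ≡ 101;  52^4 ≡ 63;  52^8 ≡ 133;  52^17 ≡ 10;  52^34 ≡ 100;  52^68 ≡ 136;  52^136 ≡ 1.
Smallest exponent giving 1 is 136.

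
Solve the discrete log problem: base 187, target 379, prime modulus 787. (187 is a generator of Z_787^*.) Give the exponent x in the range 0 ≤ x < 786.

524

Baby-step giant-step with m = ceil(sqrt(786)) = 29.
Baby table (187^j mod 787 for j=0..28):
  0:1  1:187  2:341  3:20  4:592  5:524  6:400  7:35
  8:249  9:130  10:700  11:258  12:239  13:621  14:438  15:58
  16:615  17:103  18:373  19:495  20:486  21:377  22:456  23:276
  24:457  25:463  26:11  27:483  28:603
Giant step factor: 187^(-29) ≡ 347 (mod 787).
Scan 379·347^i mod 787 for i = 0, 1, …:
  i=0: 379   i=1: 84   i=2: 29   i=3: 619
  i=4: 729   i=5: 336   i=6: 116   i=7: 115
  i=8: 555   i=9: 557     …   i=17: 255
  i=18: 341
Match at i=18, j=2: x = 18·29 + 2 = 524.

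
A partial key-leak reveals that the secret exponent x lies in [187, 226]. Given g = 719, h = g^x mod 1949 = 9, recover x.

218

Compute 719^187 mod 1949 = 710, then multiply by 719 repeatedly:
  719^187=710  719^188=1801  719^189=783  719^190=1665  719^191=449
  719^192=1246  719^193=1283  719^194=600  719^195=671  719^196=1046
  719^197=1709  719^198=901  719^199=751  719^200=96  719^201=809
  719^202=869  719^203=1131  719^204=456  719^205=432  719^206=717
  719^207=987  719^208=217  719^209=103  719^210=1944  719^211=303
  719^212=1518  719^213=2  719^214=1438  719^215=952  719^216=389
  719^217=984  719^218=9
Found 9 at exponent 218.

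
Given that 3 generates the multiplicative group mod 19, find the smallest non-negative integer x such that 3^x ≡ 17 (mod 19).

16

Successive powers of 3 modulo 19:
  3^0=1  3^1=3  3^2=9  3^3=8  3^4=5  3^5=15
  3^6=7  3^7=2  3^8=6  3^9=18  3^10=16  3^11=10
  3^12=11  3^13=14  3^14=4  3^15=12  3^16=17
So 3^16 ≡ 17 (mod 19), giving x = 16.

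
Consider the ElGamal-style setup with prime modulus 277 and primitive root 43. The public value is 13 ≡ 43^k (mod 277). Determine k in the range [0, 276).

Baby-step giant-step with m = ceil(sqrt(276)) = 17.
Baby table (43^j mod 277 for j=0..16):
  0:1  1:43  2:187  3:8  4:67  5:111  6:64  7:259
  8:57  9:235  10:133  11:179  12:218  13:233  14:47  15:82
  16:202
Giant step factor: 43^(-17) ≡ 14 (mod 277).
Scan 13·14^i mod 277 for i = 0, 1, …:
  i=0: 13   i=1: 182   i=2: 55   i=3: 216
  i=4: 254   i=5: 232   i=6: 201   i=7: 44
  i=8: 62   i=9: 37     …   i=14: 85
  i=15: 82
Match at i=15, j=15: k = 15·17 + 15 = 270.

270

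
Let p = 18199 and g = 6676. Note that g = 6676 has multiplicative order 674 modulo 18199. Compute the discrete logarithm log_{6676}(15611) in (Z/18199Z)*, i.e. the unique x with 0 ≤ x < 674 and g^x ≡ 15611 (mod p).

460

Baby-step giant-step with m = ceil(sqrt(674)) = 26.
Baby table (6676^j mod 18199 for j=0..25):
  0:1  1:6676  2:17824  3:7962  4:13232  5:17085  6:6327  7:17372
  8:11444  9:742  10:3464  11:12934  12:11328  13:8883  14:10566  15:17491
  16:5132  17:10714  18:4594  19:4229  20:6155  21:15637  22:3148  23:14402
  24:2435  25:4353
Giant step factor: 6676^(-26) ≡ 12318 (mod 18199).
Scan 15611·12318^i mod 18199 for i = 0, 1, …:
  i=0: 15611   i=1: 5664   i=2: 12385   i=3: 14412
  i=4: 13970   i=5: 10915   i=6: 14957   i=7: 11849
  i=8: 2   i=9: 6437     …   i=16: 9648
  i=17: 4594
Match at i=17, j=18: x = 17·26 + 18 = 460.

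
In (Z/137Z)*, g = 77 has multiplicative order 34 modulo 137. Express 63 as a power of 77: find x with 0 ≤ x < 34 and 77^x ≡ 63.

Successive powers of 77 modulo 137:
  77^0=1  77^1=77  77^2=38  77^3=49  77^4=74  77^5=81
  77^6=72  77^7=64  77^8=133  77^9=103  77^10=122  77^11=78
  77^12=115  77^13=87  77^14=123  77^15=18  77^16=16  77^17=136
  77^18=60  77^19=99  77^20=88  77^21=63
So 77^21 ≡ 63 (mod 137), giving x = 21.

21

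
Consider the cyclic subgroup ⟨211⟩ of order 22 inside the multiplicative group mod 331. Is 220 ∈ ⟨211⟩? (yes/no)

yes

⟨211⟩ has order 22; its elements mod 331 are {1, 38, 57, 61, 74, 80, 85, 111, 120, 151, 164, 167, 180, 211, 220, 246, 251, 257, 270, 274, 293, 330}.
220 is in this set.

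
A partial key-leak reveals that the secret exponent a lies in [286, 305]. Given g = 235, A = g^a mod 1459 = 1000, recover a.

Compute 235^286 mod 1459 = 1260, then multiply by 235 repeatedly:
  235^286=1260  235^287=1382  235^288=872  235^289=660  235^290=446
  235^291=1221  235^292=971  235^293=581  235^294=848  235^295=856
  235^296=1277  235^297=1000
Found 1000 at exponent 297.

297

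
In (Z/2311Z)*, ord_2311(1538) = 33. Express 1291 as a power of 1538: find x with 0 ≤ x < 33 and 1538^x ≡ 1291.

2

Successive powers of 1538 modulo 2311:
  1538^0=1  1538^1=1538  1538^2=1291
So 1538^2 ≡ 1291 (mod 2311), giving x = 2.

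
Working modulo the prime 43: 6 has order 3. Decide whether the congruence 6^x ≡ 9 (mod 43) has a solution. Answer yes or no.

⟨6⟩ has order 3; its elements mod 43 are {1, 6, 36}.
9 is not in this set.

no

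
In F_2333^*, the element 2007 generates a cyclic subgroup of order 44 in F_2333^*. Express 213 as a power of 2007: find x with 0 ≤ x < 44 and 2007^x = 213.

Baby-step giant-step with m = ceil(sqrt(44)) = 7.
Baby table (2007^j mod 2333 for j=0..6):
  0:1  1:2007  2:1291  3:1407  4:919  5:1363  6:1265
Giant step factor: 2007^(-7) ≡ 1067 (mod 2333).
Scan 213·1067^i mod 2333 for i = 0, 1, …:
  i=0: 213   i=1: 970   i=2: 1471   i=3: 1781
  i=4: 1265
Match at i=4, j=6: x = 4·7 + 6 = 34.

34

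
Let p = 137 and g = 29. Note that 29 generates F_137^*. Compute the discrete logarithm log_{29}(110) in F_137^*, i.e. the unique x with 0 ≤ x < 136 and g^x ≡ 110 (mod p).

77

Baby-step giant-step with m = ceil(sqrt(136)) = 12.
Baby table (29^j mod 137 for j=0..11):
  0:1  1:29  2:19  3:3  4:87  5:57  6:9  7:124
  8:34  9:27  10:98  11:102
Giant step factor: 29^(-12) ≡ 22 (mod 137).
Scan 110·22^i mod 137 for i = 0, 1, …:
  i=0: 110   i=1: 91   i=2: 84   i=3: 67
  i=4: 104   i=5: 96   i=6: 57
Match at i=6, j=5: x = 6·12 + 5 = 77.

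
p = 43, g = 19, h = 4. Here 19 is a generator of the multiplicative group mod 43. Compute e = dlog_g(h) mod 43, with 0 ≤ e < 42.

Baby-step giant-step with m = ceil(sqrt(42)) = 7.
Baby table (19^j mod 43 for j=0..6):
  0:1  1:19  2:17  3:22  4:31  5:30  6:11
Giant step factor: 19^(-7) ≡ 7 (mod 43).
Scan 4·7^i mod 43 for i = 0, 1, …:
  i=0: 4   i=1: 28   i=2: 24   i=3: 39
  i=4: 15   i=5: 19
Match at i=5, j=1: e = 5·7 + 1 = 36.

36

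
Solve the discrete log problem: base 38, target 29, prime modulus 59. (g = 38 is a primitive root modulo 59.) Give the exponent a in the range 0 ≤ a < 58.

26

Baby-step giant-step with m = ceil(sqrt(58)) = 8.
Baby table (38^j mod 59 for j=0..7):
  0:1  1:38  2:28  3:2  4:17  5:56  6:4  7:34
Giant step factor: 38^(-8) ≡ 49 (mod 59).
Scan 29·49^i mod 59 for i = 0, 1, …:
  i=0: 29   i=1: 5   i=2: 9   i=3: 28
Match at i=3, j=2: a = 3·8 + 2 = 26.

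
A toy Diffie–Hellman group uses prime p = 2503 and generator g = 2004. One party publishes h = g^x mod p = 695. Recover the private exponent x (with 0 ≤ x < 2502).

Baby-step giant-step with m = ceil(sqrt(2502)) = 51.
Baby table (2004^j mod 2503 for j=0..50):
  0:1  1:2004  2:1204  3:2427  4:379  5:1107  6:770  7:1232
  8:970  9:1552  10:1482  11:1370  12:2192  13:3  14:1006  15:1109
  16:2275  17:1137  18:818  19:2310  20:1193  21:407  22:2153  23:1943
  24:1607  25:1570  26:9  27:515  28:824  29:1819  30:908  31:2454
  32:1924  33:1076  34:1221  35:1453  36:823  37:2318  38:2207  39:27
  40:1545  41:2472  42:451  43:221  44:2356  45:766  46:725  47:1160
  48:1856  49:2469  50:1948
Giant step factor: 2004^(-51) ≡ 1508 (mod 2503).
Scan 695·1508^i mod 2503 for i = 0, 1, …:
  i=0: 695   i=1: 1806   i=2: 184   i=3: 2142
  i=4: 1266   i=5: 1842   i=6: 1909   i=7: 322
  i=8: 2497   i=9: 964     …   i=40: 1666
  i=41: 1819
Match at i=41, j=29: x = 41·51 + 29 = 2120.

2120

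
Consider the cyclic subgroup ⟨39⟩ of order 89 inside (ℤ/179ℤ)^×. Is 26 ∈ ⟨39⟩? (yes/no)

26 ∈ ⟨39⟩ iff 26^89 ≡ 1 (mod 179), since |⟨39⟩| = 89.
26^89 mod 179 = 178.
Since 178 ≠ 1, 26 does not lie in the subgroup.

no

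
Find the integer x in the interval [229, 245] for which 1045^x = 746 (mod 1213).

235

Compute 1045^229 mod 1213 = 316, then multiply by 1045 repeatedly:
  1045^229=316  1045^230=284  1045^231=808  1045^232=112  1045^233=592
  1045^234=10  1045^235=746
Found 746 at exponent 235.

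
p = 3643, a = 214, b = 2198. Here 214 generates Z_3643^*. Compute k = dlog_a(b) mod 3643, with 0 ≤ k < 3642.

Baby-step giant-step with m = ceil(sqrt(3642)) = 61.
Baby table (214^j mod 3643 for j=0..60):
  0:1  1:214  2:2080  3:674  4:2159  5:3008  6:2544  7:1609
  8:1884  9:2446  10:2495  11:2052  12:1968  13:2207  14:2351  15:380
  16:1174  17:3512  18:1110  19:745  20:2781  21:1325  22:3039  23:1892
  24:515  25:920  26:158  27:1025  28:770  29:845  30:2323  31:1674
  32:1222  33:2855  34:2589  35:310  36:766  37:3632  38:1289  39:2621
  40:3515  41:1752  42:3342  43:1160  44:516  45:1134  46:2238  47:1699
  48:2929  49:210  50:1224  51:3283  52:3106  53:1658  54:1441  55:2362
  56:2734  57:2196  58:3640  59:3001  60:1046
Giant step factor: 214^(-61) ≡ 1072 (mod 3643).
Scan 2198·1072^i mod 3643 for i = 0, 1, …:
  i=0: 2198   i=1: 2878   i=2: 3238   i=3: 3000
  i=4: 2874   i=5: 2593   i=6: 87   i=7: 2189
  i=8: 516
Match at i=8, j=44: k = 8·61 + 44 = 532.

532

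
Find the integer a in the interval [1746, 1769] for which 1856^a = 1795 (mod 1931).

1767

Compute 1856^1746 mod 1931 = 825, then multiply by 1856 repeatedly:
  1856^1746=825  1856^1747=1848  1856^1748=432  1856^1749=427  1856^1750=802
  1856^1751=1642  1856^1752=434  1856^1753=277  1856^1754=466  1856^1755=1739
  1856^1756=883  1856^1757=1360  1856^1758=343  1856^1759=1309  1856^1760=306
  1856^1761=222  1856^1762=729  1856^1763=1324  1856^1764=1112  1856^1765=1564
  1856^1766=491  1856^1767=1795
Found 1795 at exponent 1767.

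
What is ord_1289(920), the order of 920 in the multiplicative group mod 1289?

644

The order of 920 must divide p − 1 = 1288 = 2^3 · 7 · 23.
Divisors: 1, 2, 4, 7, 8, 14, 23, 28, 46, 56, 92, 161, 184, 322, 644, 1288.
Check each in increasing order: 920^1 ≡ 920;  920^2 ≡ 816;  920^4 ≡ 732;  920^7 ≡ 560;  920^8 ≡ 889;  920^14 ≡ 373;  920^23 ≡ 321;  920^28 ≡ 1206;  920^46 ≡ 1210;  920^56 ≡ 444;  920^92 ≡ 1085;  920^161 ≡ 479;  920^184 ≡ 368;  920^322 ≡ 1288;  920^644 ≡ 1.
Smallest exponent giving 1 is 644.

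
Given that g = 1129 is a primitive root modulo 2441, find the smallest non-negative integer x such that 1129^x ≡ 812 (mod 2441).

Baby-step giant-step with m = ceil(sqrt(2440)) = 50.
Baby table (1129^j mod 2441 for j=0..49):
  0:1  1:1129  2:439  3:108  4:2323  5:1033  6:1900  7:1902
  8:1719  9:156  10:372  11:136  12:2202  13:1120  14:42  15:1039
  16:1351  17:2095  18:2367  19:1889  20:1688  21:1772  22:1409  23:1670
  24:978  25:830  26:2167  27:661  28:1764  29:2141  30:599  31:114
  32:1774  33:1226  34:107  35:1194  36:594  37:1792  38:2020  39:686
  40:697  41:911  42:858  43:2046  44:748  45:2347  46:1278  47:231
  48:2053  49:1328
Giant step factor: 1129^(-50) ≡ 549 (mod 2441).
Scan 812·549^i mod 2441 for i = 0, 1, …:
  i=0: 812   i=1: 1526   i=2: 511   i=3: 2265
  i=4: 1016   i=5: 1236   i=6: 2407   i=7: 862
  i=8: 2125   i=9: 2268     …   i=35: 2298
  i=36: 2046
Match at i=36, j=43: x = 36·50 + 43 = 1843.

1843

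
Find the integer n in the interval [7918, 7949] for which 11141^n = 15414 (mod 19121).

7919

Compute 11141^7918 mod 19121 = 4728, then multiply by 11141 repeatedly:
  11141^7918=4728  11141^7919=15414
Found 15414 at exponent 7919.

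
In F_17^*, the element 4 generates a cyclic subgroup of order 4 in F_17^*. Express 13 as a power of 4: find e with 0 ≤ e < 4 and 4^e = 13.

Successive powers of 4 modulo 17:
  4^0=1  4^1=4  4^2=16  4^3=13
So 4^3 ≡ 13 (mod 17), giving e = 3.

3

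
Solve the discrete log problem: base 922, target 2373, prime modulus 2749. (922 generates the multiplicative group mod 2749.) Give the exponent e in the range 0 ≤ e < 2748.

558

Baby-step giant-step with m = ceil(sqrt(2748)) = 53.
Baby table (922^j mod 2749 for j=0..52):
  0:1  1:922  2:643  3:1811  4:1099  5:1646  6:164  7:13
  8:990  9:112  10:1551  11:542  12:2155  13:2132  14:169  15:1874
  16:1456  17:920  18:1548  19:525  20:226  21:2197  22:2370  23:2434
  24:964  25:881  26:1327  27:189  28:1071  29:571  30:1403  31:1536
  32:457  33:757  34:2457  35:178  36:1925  37:1745  38:725  39:443
  40:1594  41:1702  42:2314  43:284  44:693  45:1178  46:261  47:1479
  48:134  49:2592  50:943  51:762  52:1569
Giant step factor: 922^(-53) ≡ 286 (mod 2749).
Scan 2373·286^i mod 2749 for i = 0, 1, …:
  i=0: 2373   i=1: 2424   i=2: 516   i=3: 1879
  i=4: 1339   i=5: 843   i=6: 1935   i=7: 861
  i=8: 1585   i=9: 2474   i=10: 1071
Match at i=10, j=28: e = 10·53 + 28 = 558.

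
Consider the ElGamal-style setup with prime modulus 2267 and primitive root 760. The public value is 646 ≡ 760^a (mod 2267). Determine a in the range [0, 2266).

1209

Baby-step giant-step with m = ceil(sqrt(2266)) = 48.
Baby table (760^j mod 2267 for j=0..47):
  0:1  1:760  2:1782  3:921  4:1724  5:2181  6:383  7:904
  8:139  9:1358  10:595  11:1067  12:1601  13:1648  14:1096  15:971
  16:1185  17:601  18:1093  19:958  20:373  21:105  22:455  23:1216
  24:1491  25:1927  26:38  27:1676  28:1973  29:993  30:2036  31:1266
  32:952  33:347  34:748  35:1730  36:2207  37:2007  38:1896  39:1415
  40:842  41:626  42:1957  43:168  44:728  45:132  46:572  47:1723
Giant step factor: 760^(-48) ≡ 962 (mod 2267).
Scan 646·962^i mod 2267 for i = 0, 1, …:
  i=0: 646   i=1: 294   i=2: 1720   i=3: 1997
  i=4: 965   i=5: 1127   i=6: 548   i=7: 1232
  i=8: 1810   i=9: 164     …   i=24: 501
  i=25: 1358
Match at i=25, j=9: a = 25·48 + 9 = 1209.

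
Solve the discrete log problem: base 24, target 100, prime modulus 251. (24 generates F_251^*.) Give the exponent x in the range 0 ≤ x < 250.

130

Baby-step giant-step with m = ceil(sqrt(250)) = 16.
Baby table (24^j mod 251 for j=0..15):
  0:1  1:24  2:74  3:19  4:205  5:151  6:110  7:130
  8:108  9:82  10:211  11:44  12:52  13:244  14:83  15:235
Giant step factor: 24^(-16) ≡ 117 (mod 251).
Scan 100·117^i mod 251 for i = 0, 1, …:
  i=0: 100   i=1: 154   i=2: 197   i=3: 208
  i=4: 240   i=5: 219   i=6: 21   i=7: 198
  i=8: 74
Match at i=8, j=2: x = 8·16 + 2 = 130.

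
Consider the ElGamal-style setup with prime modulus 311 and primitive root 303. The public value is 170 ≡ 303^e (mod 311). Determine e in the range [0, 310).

109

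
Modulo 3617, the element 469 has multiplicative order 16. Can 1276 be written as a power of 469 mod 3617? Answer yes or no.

no

⟨469⟩ has order 16; its elements mod 3617 are {1, 26, 469, 509, 676, 1234, 1252, 1343, 2274, 2365, 2383, 2941, 3108, 3148, 3591, 3616}.
1276 is not in this set.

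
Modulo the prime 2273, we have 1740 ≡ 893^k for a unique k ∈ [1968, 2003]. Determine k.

Compute 893^1968 mod 2273 = 16, then multiply by 893 repeatedly:
  893^1968=16  893^1969=650  893^1970=835  893^1971=111  893^1972=1384
  893^1973=1673  893^1974=628  893^1975=1646  893^1976=1520  893^1977=379
  893^1978=2043  893^1979=1453  893^1980=1919  893^1981=2098  893^1982=562
  893^1983=1806  893^1984=1201  893^1985=1910  893^1986=880  893^1987=1655
  893^1988=465  893^1989=1559  893^1990=1111  893^1991=1095  893^1992=445
  893^1993=1883  893^1994=1772  893^1995=388  893^1996=988  893^1997=360
  893^1998=987  893^1999=1740
Found 1740 at exponent 1999.

1999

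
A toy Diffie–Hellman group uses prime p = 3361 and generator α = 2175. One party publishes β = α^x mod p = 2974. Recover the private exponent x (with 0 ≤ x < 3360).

Baby-step giant-step with m = ceil(sqrt(3360)) = 58.
Baby table (2175^j mod 3361 for j=0..57):
  0:1  1:2175  2:1698  3:2772  4:2827  5:1456  6:738  7:1953
  8:2832  9:2248  10:2506  11:2369  12:162  13:2806  14:2835  15:2051
  16:878  17:602  18:1921  19:452  20:1688  21:1188  22:2652  23:624
  24:2717  25:837  26:2174  27:2884  28:1074  29:55  30:1990  31:2643
  32:1215  33:879  34:2777  35:258  36:3224  37:1154  38:2644  39:29
  40:2577  41:2188  42:3085  43:1319  44:1892  45:1236  46:2861  47:1464
  48:1333  49:2093  50:1481  51:1337  52:710  53:1551  54:2342  55:1935
  56:653  57:1933
Giant step factor: 2175^(-58) ≡ 10 (mod 3361).
Scan 2974·10^i mod 3361 for i = 0, 1, …:
  i=0: 2974   i=1: 2852   i=2: 1632   i=3: 2876
  i=4: 1872   i=5: 1915   i=6: 2345   i=7: 3284
  i=8: 2591   i=9: 2383     …   i=55: 1490
  i=56: 1456
Match at i=56, j=5: x = 56·58 + 5 = 3253.

3253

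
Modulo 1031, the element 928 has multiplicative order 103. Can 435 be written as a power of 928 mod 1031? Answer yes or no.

435 ∈ ⟨928⟩ iff 435^103 ≡ 1 (mod 1031), since |⟨928⟩| = 103.
435^103 mod 1031 = 1.
Since 1 = 1, 435 lies in the subgroup.

yes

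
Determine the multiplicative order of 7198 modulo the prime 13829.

13828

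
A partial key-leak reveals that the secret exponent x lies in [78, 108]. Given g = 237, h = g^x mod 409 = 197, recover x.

Compute 237^78 mod 409 = 227, then multiply by 237 repeatedly:
  237^78=227  237^79=220  237^80=197
Found 197 at exponent 80.

80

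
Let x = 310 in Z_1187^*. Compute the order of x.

The order of 310 must divide p − 1 = 1186 = 2 · 593.
Divisors: 1, 2, 593, 1186.
Check each in increasing order: 310^1 ≡ 310;  310^2 ≡ 1140;  310^593 ≡ 1186;  310^1186 ≡ 1.
Smallest exponent giving 1 is 1186.

1186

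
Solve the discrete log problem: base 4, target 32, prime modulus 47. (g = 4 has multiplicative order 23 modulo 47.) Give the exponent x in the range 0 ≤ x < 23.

Successive powers of 4 modulo 47:
  4^0=1  4^1=4  4^2=16  4^3=17  4^4=21  4^5=37
  4^6=7  4^7=28  4^8=18  4^9=25  4^10=6  4^11=24
  4^12=2  4^13=8  4^14=32
So 4^14 ≡ 32 (mod 47), giving x = 14.

14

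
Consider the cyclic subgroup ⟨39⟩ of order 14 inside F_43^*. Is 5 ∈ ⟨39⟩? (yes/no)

no

⟨39⟩ has order 14; its elements mod 43 are {1, 2, 4, 8, 11, 16, 21, 22, 27, 32, 35, 39, 41, 42}.
5 is not in this set.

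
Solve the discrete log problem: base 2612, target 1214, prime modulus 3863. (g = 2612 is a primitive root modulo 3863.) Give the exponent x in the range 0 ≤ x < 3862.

770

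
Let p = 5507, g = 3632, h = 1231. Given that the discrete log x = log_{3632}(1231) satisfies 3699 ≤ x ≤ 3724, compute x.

Compute 3632^3699 mod 5507 = 4895, then multiply by 3632 repeatedly:
  3632^3699=4895  3632^3700=2044  3632^3701=372  3632^3702=1889  3632^3703=4633
  3632^3704=3171  3632^3705=1935  3632^3706=988  3632^3707=3359  3632^3708=1883
  3632^3709=4869  3632^3710=1231
Found 1231 at exponent 3710.

3710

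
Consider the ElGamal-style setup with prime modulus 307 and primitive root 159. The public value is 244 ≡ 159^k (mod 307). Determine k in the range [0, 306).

143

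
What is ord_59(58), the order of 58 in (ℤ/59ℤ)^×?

The order of 58 must divide p − 1 = 58 = 2 · 29.
Divisors: 1, 2, 29, 58.
Check each in increasing order: 58^1 ≡ 58;  58^2 ≡ 1.
Smallest exponent giving 1 is 2.

2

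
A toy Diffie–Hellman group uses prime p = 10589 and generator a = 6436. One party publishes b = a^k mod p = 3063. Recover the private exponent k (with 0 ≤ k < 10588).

5833

Baby-step giant-step with m = ceil(sqrt(10588)) = 103.
Baby table (6436^j mod 10589 for j=0..102):
  0:1  1:6436  2:8517  3:6748  4:4639  5:6213  6:2804  7:2888
  8:3473  9:9438  10:4464  11:2347  12:5378  13:7956  14:7001  15:2241
  16:858  17:5219  18:1176  19:8190  20:9387  21:4487  22:2129  23:78
  24:4325  25:7808  26:7483  27:1816  28:8109  29:6932  30:2895  31:6169
  32:5523  33:9344  34:3053  35:6513  36:6406  37:6039  38:5374  39:3390
  40:4700  41:7016  42:3480  43:1545  44:549  45:7227  46:6084  47:9091
  48:5451  49:1279  50:3991  51:7751  52:657  53:3441  54:4677  55:7234
  56:8780  57:5176  58:10331  59:1985  60:5126  61:6201  62:10284  63:6574
  64:7209  65:6715  66:4031  67:466  68:2489  69:8636  70:10224  71:1618
  72:4461  73:4217  74:1005  75:8890  76:3673  77:4780  78:3035  79:7144
  80:1346  81:1054  82:6584  83:8035  84:7173  85:7977  86:4500  87:1085
  88:4909  89:7337  90:4581  91:3540  92:6501  93:3297  94:9725  95:9110
  96:667  97:4267  98:5135  99:591  100:2225  101:3772  102:6604
Giant step factor: 6436^(-103) ≡ 3064 (mod 10589).
Scan 3063·3064^i mod 10589 for i = 0, 1, …:
  i=0: 3063   i=1: 3178   i=2: 6101   i=3: 3879
  i=4: 4398   i=5: 6264   i=6: 5628   i=7: 5300
  i=8: 6263   i=9: 2564     …   i=55: 10567
  i=56: 6715
Match at i=56, j=65: k = 56·103 + 65 = 5833.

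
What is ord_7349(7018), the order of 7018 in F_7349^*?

3674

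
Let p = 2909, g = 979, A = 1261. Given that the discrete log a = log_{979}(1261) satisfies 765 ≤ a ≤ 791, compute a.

778

Compute 979^765 mod 2909 = 1503, then multiply by 979 repeatedly:
  979^765=1503  979^766=2392  979^767=23  979^768=2154  979^769=2650
  979^770=2431  979^771=387  979^772=703  979^773=1713  979^774=1443
  979^775=1832  979^776=1584  979^777=239  979^778=1261
Found 1261 at exponent 778.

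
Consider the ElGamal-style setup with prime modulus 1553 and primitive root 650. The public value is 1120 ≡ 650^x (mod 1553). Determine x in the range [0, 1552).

722

Baby-step giant-step with m = ceil(sqrt(1552)) = 40.
Baby table (650^j mod 1553 for j=0..39):
  0:1  1:650  2:84  3:245  4:844  5:391  6:1011  7:231
  8:1062  9:768  10:687  11:839  12:247  13:591  14:559  15:1501
  16:366  17:291  18:1237  19:1149  20:1410  21:230  22:412  23:684
  24:442  25:1548  26:1409  27:1133  28:328  29:439  30:1151  31:1157
  32:398  33:902  34:819  35:1224  36:464  37:318  38:151  39:311
Giant step factor: 650^(-40) ≡ 1332 (mod 1553).
Scan 1120·1332^i mod 1553 for i = 0, 1, …:
  i=0: 1120   i=1: 960   i=2: 601   i=3: 737
  i=4: 188   i=5: 383   i=6: 772   i=7: 218
  i=8: 1518   i=9: 1523     …   i=17: 98
  i=18: 84
Match at i=18, j=2: x = 18·40 + 2 = 722.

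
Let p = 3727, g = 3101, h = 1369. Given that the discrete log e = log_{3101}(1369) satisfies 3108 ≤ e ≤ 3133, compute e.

Compute 3101^3108 mod 3727 = 1831, then multiply by 3101 repeatedly:
  3101^3108=1831  3101^3109=1710  3101^3110=2916  3101^3111=814  3101^3112=1035
  3101^3113=588  3101^3114=885  3101^3115=1313  3101^3116=1729  3101^3117=2203
  3101^3118=3639  3101^3119=2910  3101^3120=843  3101^3121=1516  3101^3122=1369
Found 1369 at exponent 3122.

3122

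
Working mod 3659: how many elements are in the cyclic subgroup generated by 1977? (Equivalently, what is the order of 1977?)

1829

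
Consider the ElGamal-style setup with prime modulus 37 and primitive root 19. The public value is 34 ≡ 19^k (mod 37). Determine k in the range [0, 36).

Successive powers of 19 modulo 37:
  19^0=1  19^1=19  19^2=28  19^3=14  19^4=7  19^5=22
  19^6=11  19^7=24  19^8=12  19^9=6  19^10=3  19^11=20
  19^12=10  19^13=5  19^14=21  19^15=29  19^16=33  19^17=35
  19^18=36  19^19=18  19^20=9  19^21=23  19^22=30  19^23=15
  19^24=26  19^25=13  19^26=25  19^27=31  19^28=34
So 19^28 ≡ 34 (mod 37), giving k = 28.

28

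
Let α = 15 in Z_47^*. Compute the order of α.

The order of 15 must divide p − 1 = 46 = 2 · 23.
Divisors: 1, 2, 23, 46.
Check each in increasing order: 15^1 ≡ 15;  15^2 ≡ 37;  15^23 ≡ 46;  15^46 ≡ 1.
Smallest exponent giving 1 is 46.

46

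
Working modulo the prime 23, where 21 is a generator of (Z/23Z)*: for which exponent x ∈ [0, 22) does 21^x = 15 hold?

Successive powers of 21 modulo 23:
  21^0=1  21^1=21  21^2=4  21^3=15
So 21^3 ≡ 15 (mod 23), giving x = 3.

3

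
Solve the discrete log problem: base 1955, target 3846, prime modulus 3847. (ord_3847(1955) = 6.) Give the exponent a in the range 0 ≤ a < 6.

Successive powers of 1955 modulo 3847:
  1955^0=1  1955^1=1955  1955^2=1954  1955^3=3846
So 1955^3 ≡ 3846 (mod 3847), giving a = 3.

3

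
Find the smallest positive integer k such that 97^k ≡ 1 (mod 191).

The order of 97 must divide p − 1 = 190 = 2 · 5 · 19.
Divisors: 1, 2, 5, 10, 19, 38, 95, 190.
Check each in increasing order: 97^1 ≡ 97;  97^2 ≡ 50;  97^5 ≡ 121;  97^10 ≡ 125;  97^19 ≡ 39;  97^38 ≡ 184;  97^95 ≡ 1.
Smallest exponent giving 1 is 95.

95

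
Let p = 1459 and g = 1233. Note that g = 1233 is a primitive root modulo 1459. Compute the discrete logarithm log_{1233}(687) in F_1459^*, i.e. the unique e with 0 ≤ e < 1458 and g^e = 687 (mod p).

Baby-step giant-step with m = ceil(sqrt(1458)) = 39.
Baby table (1233^j mod 1459 for j=0..38):
  0:1  1:1233  2:11  3:432  4:121  5:375  6:1331  7:1207
  8:51  9:146  10:561  11:147  12:335  13:158  14:767  15:279
  16:1142  17:151  18:890  19:202  20:1036  21:763  22:1183  23:1098
  24:1341  25:406  26:161  27:89  28:312  29:979  30:514  31:556
  32:1277  33:280  34:916  35:162  36:1322  37:323  38:1411
Giant step factor: 1233^(-39) ≡ 1266 (mod 1459).
Scan 687·1266^i mod 1459 for i = 0, 1, …:
  i=0: 687   i=1: 178   i=2: 662   i=3: 626
  i=4: 279
Match at i=4, j=15: e = 4·39 + 15 = 171.

171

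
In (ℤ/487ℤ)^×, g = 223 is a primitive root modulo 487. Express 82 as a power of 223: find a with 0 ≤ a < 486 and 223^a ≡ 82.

Baby-step giant-step with m = ceil(sqrt(486)) = 23.
Baby table (223^j mod 487 for j=0..22):
  0:1  1:223  2:55  3:90  4:103  5:80  6:308  7:17
  8:382  9:448  10:69  11:290  12:386  13:366  14:289  15:163
  16:311  17:199  18:60  19:231  20:378  21:43  22:336
Giant step factor: 223^(-23) ≡ 160 (mod 487).
Scan 82·160^i mod 487 for i = 0, 1, …:
  i=0: 82   i=1: 458   i=2: 230   i=3: 275
  i=4: 170   i=5: 415   i=6: 168   i=7: 95
  i=8: 103
Match at i=8, j=4: a = 8·23 + 4 = 188.

188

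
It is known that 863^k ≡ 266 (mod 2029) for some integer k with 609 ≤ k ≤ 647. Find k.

Compute 863^609 mod 2029 = 24, then multiply by 863 repeatedly:
  863^609=24  863^610=422  863^611=995  863^612=418  863^613=1601
  863^614=1943  863^615=855  863^616=1338  863^617=193  863^618=181
  863^619=1999  863^620=487  863^621=278  863^622=492  863^623=535
  863^624=1122  863^625=453  863^626=1371  863^627=266
Found 266 at exponent 627.

627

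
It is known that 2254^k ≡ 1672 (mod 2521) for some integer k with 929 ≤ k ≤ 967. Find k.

Compute 2254^929 mod 2521 = 1834, then multiply by 2254 repeatedly:
  2254^929=1834  2254^930=1917  2254^931=2445  2254^932=124  2254^933=2186
  2254^934=1210  2254^935=2139  2254^936=1154  2254^937=1965  2254^938=2234
  2254^939=999  2254^940=493  2254^941=1982  2254^942=216  2254^943=311
  2254^944=156  2254^945=1205  2254^946=953  2254^947=170  2254^948=2509
  2254^949=683  2254^950=1672
Found 1672 at exponent 950.

950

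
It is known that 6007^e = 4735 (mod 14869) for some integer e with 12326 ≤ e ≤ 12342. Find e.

Compute 6007^12326 mod 14869 = 13803, then multiply by 6007 repeatedly:
  6007^12326=13803  6007^12327=5077  6007^12328=1220  6007^12329=12992  6007^12330=10432
  6007^12331=7058  6007^12332=5887  6007^12333=4727  6007^12334=10168  6007^12335=12193
  6007^12336=13526  6007^12337=6466  6007^12338=3434  6007^12339=4735
Found 4735 at exponent 12339.

12339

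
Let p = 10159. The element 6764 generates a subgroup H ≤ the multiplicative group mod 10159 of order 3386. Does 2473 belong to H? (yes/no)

yes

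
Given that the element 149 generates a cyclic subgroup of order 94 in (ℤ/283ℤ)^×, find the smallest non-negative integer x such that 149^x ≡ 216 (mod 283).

44

Baby-step giant-step with m = ceil(sqrt(94)) = 10.
Baby table (149^j mod 283 for j=0..9):
  0:1  1:149  2:127  3:245  4:281  5:268  6:29  7:76
  8:4  9:30
Giant step factor: 149^(-10) ≡ 161 (mod 283).
Scan 216·161^i mod 283 for i = 0, 1, …:
  i=0: 216   i=1: 250   i=2: 64   i=3: 116
  i=4: 281
Match at i=4, j=4: x = 4·10 + 4 = 44.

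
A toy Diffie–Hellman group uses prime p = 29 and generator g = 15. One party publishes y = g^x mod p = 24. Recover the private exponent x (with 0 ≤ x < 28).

Successive powers of 15 modulo 29:
  15^0=1  15^1=15  15^2=22  15^3=11  15^4=20  15^5=10
  15^6=5  15^7=17  15^8=23  15^9=26  15^10=13  15^11=21
  15^12=25  15^13=27  15^14=28  15^15=14  15^16=7  15^17=18
  15^18=9  15^19=19  15^20=24
So 15^20 ≡ 24 (mod 29), giving x = 20.

20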